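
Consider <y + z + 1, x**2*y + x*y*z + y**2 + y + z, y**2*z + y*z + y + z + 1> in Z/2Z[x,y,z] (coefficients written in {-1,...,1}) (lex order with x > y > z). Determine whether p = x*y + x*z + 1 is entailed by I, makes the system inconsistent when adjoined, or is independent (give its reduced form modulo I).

Adjoining x*y + x*z + 1 makes the ideal the whole ring: the system is inconsistent.

First compute the reduced Gröbner basis of I by Buchberger's algorithm.
f_1 = y + z + 1, LT = y.
f_2 = x**2*y + x*y*z + y**2 + y + z, LT = x**2*y.
f_3 = y**2*z + y*z + y + z + 1, LT = y**2*z.

S(f_1,f_2): lcm = x**2*y. S = x**2*z + x**2 + x*y*z + y**2 + y + z.
  leading term x**2*z: no divisor's leading term divides it; move x**2*z to the remainder.
  leading term x**2: no divisor's leading term divides it; move x**2 to the remainder.
  leading term x*y*z: subtract (x*z)·f_1 from x*y*z + y**2 + y + z → x*z**2 + x*z + y**2 + y + z
  leading term x*z**2: no divisor's leading term divides it; move x*z**2 to the remainder.
  leading term x*z: no divisor's leading term divides it; move x*z to the remainder.
  leading term y**2: subtract (y)·f_1 from y**2 + y + z → y*z + z
  leading term y*z: subtract (z)·f_1 from y*z + z → z**2
  leading term z**2: no divisor's leading term divides it; move z**2 to the remainder.
  remainder x**2*z + x**2 + x*z**2 + x*z + z**2 ≠ 0; add h_4 = x**2*z + x**2 + x*z**2 + x*z + z**2 to the basis.

S(f_1,f_3): lcm = y**2*z. S = y*z**2 + y + z + 1.
  leading term y*z**2: subtract (z**2)·f_1 from y*z**2 + y + z + 1 → y + z**3 + z**2 + z + 1
  leading term y: subtract (1)·f_1 from y + z**3 + z**2 + z + 1 → z**3 + z**2
  leading term z**3: no divisor's leading term divides it; move z**3 to the remainder.
  leading term z**2: no divisor's leading term divides it; move z**2 to the remainder.
  remainder z**3 + z**2 ≠ 0; add h_5 = z**3 + z**2 to the basis.

S(f_2,f_3): lcm = x**2*y**2*z. S = x**2*y*z + x**2*y + x**2*z + x**2 + x*y**2*z**2 + y**3*z + y**2*z + y*z**2.
  leading term x**2*y*z: subtract (x**2*z)·f_1 from x**2*y*z + x**2*y + x**2*z + x**2 + x*y**2*z**2 + y**3*z + y**2*z + y*z**2 → x**2*y + x**2*z**2 + x**2 + x*y**2*z**2 + y**3*z + y**2*z + y*z**2
  leading term x**2*y: subtract (x**2)·f_1 from x**2*y + x**2*z**2 + x**2 + x*y**2*z**2 + y**3*z + y**2*z + y*z**2 → x**2*z**2 + x**2*z + x*y**2*z**2 + y**3*z + y**2*z + y*z**2
  leading term x**2*z**2: subtract (z)·h_4 from x**2*z**2 + x**2*z + x*y**2*z**2 + y**3*z + y**2*z + y*z**2 → x*y**2*z**2 + x*z**3 + x*z**2 + y**3*z + y**2*z + y*z**2 + z**3
  leading term x*y**2*z**2: subtract (x*y*z**2)·f_1 from x*y**2*z**2 + x*z**3 + x*z**2 + y**3*z + y**2*z + y*z**2 + z**3 → x*y*z**3 + x*y*z**2 + x*z**3 + x*z**2 + y**3*z + y**2*z + y*z**2 + z**3
  leading term x*y*z**3: subtract (x*z**3)·f_1 from x*y*z**3 + x*y*z**2 + x*z**3 + x*z**2 + y**3*z + y**2*z + y*z**2 + z**3 → x*y*z**2 + x*z**4 + x*z**2 + y**3*z + y**2*z + y*z**2 + z**3
  leading term x*y*z**2: subtract (x*z**2)·f_1 from x*y*z**2 + x*z**4 + x*z**2 + y**3*z + y**2*z + y*z**2 + z**3 → x*z**4 + x*z**3 + y**3*z + y**2*z + y*z**2 + z**3
  leading term x*z**4: subtract (x*z)·h_5 from x*z**4 + x*z**3 + y**3*z + y**2*z + y*z**2 + z**3 → y**3*z + y**2*z + y*z**2 + z**3
  leading term y**3*z: subtract (y**2*z)·f_1 from y**3*z + y**2*z + y*z**2 + z**3 → y**2*z**2 + y*z**2 + z**3
  leading term y**2*z**2: subtract (y*z**2)·f_1 from y**2*z**2 + y*z**2 + z**3 → y*z**3 + z**3
  leading term y*z**3: subtract (z**3)·f_1 from y*z**3 + z**3 → z**4
  leading term z**4: subtract (z)·h_5 from z**4 → z**3
  leading term z**3: subtract (1)·h_5 from z**3 → z**2
  leading term z**2: no divisor's leading term divides it; move z**2 to the remainder.
  remainder z**2 ≠ 0; add h_6 = z**2 to the basis.

S(h_4,h_6): lcm = x**2*z**2. S = x**2*z + x*z**3 + x*z**2 + z**3.
  leading term x**2*z: subtract (1)·h_4 from x**2*z + x*z**3 + x*z**2 + z**3 → x**2 + x*z**3 + x*z + z**3 + z**2
  leading term x**2: no divisor's leading term divides it; move x**2 to the remainder.
  leading term x*z**3: subtract (x)·h_5 from x*z**3 + x*z + z**3 + z**2 → x*z**2 + x*z + z**3 + z**2
  leading term x*z**2: subtract (x)·h_6 from x*z**2 + x*z + z**3 + z**2 → x*z + z**3 + z**2
  leading term x*z: no divisor's leading term divides it; move x*z to the remainder.
  leading term z**3: subtract (1)·h_5 from z**3 + z**2 → 0
  remainder x**2 + x*z ≠ 0; add h_7 = x**2 + x*z to the basis.

The other S-polynomials (S(f_1,h_4), S(f_2,h_4), S(f_3,h_4), S(f_1,h_5), S(f_2,h_5), S(f_3,h_5), S(h_4,h_5), S(f_1,h_6), S(f_2,h_6), S(f_3,h_6), S(h_5,h_6), S(f_1,h_7), S(f_2,h_7), S(f_3,h_7), S(h_4,h_7), S(h_5,h_7), S(h_6,h_7)) all reduce to 0 modulo the current basis, so we have a Gröbner basis.
Inter-reduce: drop elements whose leading term is divisible by another's, tail-reduce, and make monic.
Reduced Gröbner basis: {x**2 + x*z, y + z + 1, z**2}.
Label its elements g_1 = x**2 + x*z, g_2 = y + z + 1, g_3 = z**2.

Reduce p = x*y + x*z + 1 modulo G:
  leading term x*y: subtract (x)·g_2 from x*y + x*z + 1 → x + 1
  leading term x: no divisor's leading term divides it; move x to the remainder.
  leading term 1: no divisor's leading term divides it; move 1 to the remainder.
  normal form = x + 1.
The normal form is nonzero, so p ∉ I. Since p minus its normal form lies in I, I + (p) = I + (r) where r = x + 1; decide whether this ideal is the whole ring.
Run Buchberger on G together with r (pairs among the g_i already reduce to 0 since G is a Gröbner basis):
g_1 = x**2 + x*z, LT = x**2.
g_2 = y + z + 1, LT = y.
g_3 = z**2, LT = z**2.
r = x + 1, LT = x.

S(g_1,r): lcm = x**2. S = x*z + x.
  leading term x*z: subtract (z)·r from x*z + x → x + z
  leading term x: subtract (1)·r from x + z → z + 1
  leading term z: no divisor's leading term divides it; move z to the remainder.
  leading term 1: no divisor's leading term divides it; move 1 to the remainder.
  remainder z + 1 ≠ 0; add m_5 = z + 1 to the basis.

S(g_3,m_5): lcm = z**2. S = z.
  leading term z: subtract (1)·m_5 from z → 1
  leading term 1: no divisor's leading term divides it; move 1 to the remainder.
  remainder 1 ≠ 0; add m_6 = 1 to the basis.

The other S-polynomials (S(g_1,g_2), S(g_1,g_3), S(g_2,g_3), S(g_2,r), S(g_3,r), S(g_1,m_5), S(g_2,m_5), S(r,m_5), S(g_1,m_6), S(g_2,m_6), S(g_3,m_6), S(r,m_6), S(m_5,m_6)) all reduce to 0 modulo the current basis, so we have a Gröbner basis.
Inter-reduce: drop elements whose leading term is divisible by another's, tail-reduce, and make monic.
Reduced Gröbner basis: {1}.
The reduced Gröbner basis of I + (p) is {1}: the ideal is the whole ring, so the enlarged system has no common solution — adjoining p is inconsistent.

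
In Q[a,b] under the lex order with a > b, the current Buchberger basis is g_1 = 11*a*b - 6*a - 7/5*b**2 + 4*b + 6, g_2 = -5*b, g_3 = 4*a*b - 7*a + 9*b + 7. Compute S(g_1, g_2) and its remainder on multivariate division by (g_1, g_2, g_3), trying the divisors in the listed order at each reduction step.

S(g_1, g_2) = -6/11*a - 7/55*b**2 + 4/11*b + 6/11; remainder on division = -6/11*a + 6/11.

lcm(LM(g_1), LM(g_2)) = a*b.
S = (lcm/LT(g_1))·g_1 − (lcm/LT(g_2))·g_2 = -6/11*a - 7/55*b**2 + 4/11*b + 6/11.
Reduce S modulo (g_1, g_2, g_3) in that order:
  leading term a: no divisor's leading term divides it; move -6/11*a to the remainder.
  leading term b**2: subtract (7/275*b)·g_2 from -7/55*b**2 + 4/11*b + 6/11 → 4/11*b + 6/11
  leading term b: subtract (-4/55)·g_2 from 4/11*b + 6/11 → 6/11
  leading term 1: no divisor's leading term divides it; move 6/11 to the remainder.
The remainder -6/11*a + 6/11 is nonzero, so it would be added as the next basis element.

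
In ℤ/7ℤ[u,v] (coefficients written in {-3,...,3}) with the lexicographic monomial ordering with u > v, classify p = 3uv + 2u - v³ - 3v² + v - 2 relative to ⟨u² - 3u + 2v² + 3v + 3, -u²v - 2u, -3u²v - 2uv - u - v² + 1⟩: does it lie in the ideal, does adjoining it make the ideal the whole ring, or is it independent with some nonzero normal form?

3uv + 2u - v³ - 3v² + v - 2 lies in I (it reduces to 0).

First compute the reduced Gröbner basis of I by Buchberger's algorithm.
f_1 = u² - 3u + 2v² + 3v + 3, LT = u².
f_2 = -u²v - 2u, LT = u²v.
f_3 = -3u²v - 2uv - u - v² + 1, LT = u²v.

S(f_1,f_2): lcm = u²v. S = -3uv - 2u + 2v³ + 3v² + 3v.
  reduce S modulo (f_1, f_2, f_3):
  remainder -3uv - 2u + 2v³ + 3v² + 3v ≠ 0; add h_4 = -3uv - 2u + 2v³ + 3v² + 3v to the basis.

S(f_1,f_3): lcm = u²v. S = uv + 2u + 2v³ - 2v² + 3v - 2.
  reduce S modulo (f_1, f_2, f_3, h_4):
  remainder -u - 2v³ - v² - 3v - 2 ≠ 0; add h_5 = -u - 2v³ - v² - 3v - 2 to the basis.

S(f_1,h_4): lcm = u²v. S = -3u² + 3uv³ + uv² - 2uv + 2v³ + 3v² + 3v.
  reduce S modulo (f_1, f_2, f_3, h_4, h_5):
  remainder 2v⁵ + 3v³ - 2 ≠ 0; add h_6 = 2v⁵ + 3v³ - 2 to the basis.

S(f_1,h_5): lcm = u². S = -2uv³ - uv² - 3uv + 2u + 2v² + 3v + 3.
  reduce S modulo (f_1, f_2, f_3, h_4, h_5, h_6):
  remainder -v⁴ + 3v² - v - 3 ≠ 0; add h_7 = -v⁴ + 3v² - v - 3 to the basis.

S(f_2,h_5): lcm = u²v. S = -2uv⁴ - uv³ - 3uv² - 2uv + 2u.
  reduce S modulo (f_1, f_2, f_3, h_4, h_5, h_6, h_7):
  remainder v³ - v² - 3v - 1 ≠ 0; add h_8 = v³ - v² - 3v - 1 to the basis.

S(h_4,h_5): lcm = uv. S = 3u - 2v⁴ + 3v³ + 3v² - 3v.
  reduce S modulo (f_1, f_2, f_3, h_4, h_5, h_6, h_7, h_8):
  remainder -2v² + 2v - 3 ≠ 0; add h_9 = -2v² + 2v - 3 to the basis.

S(f_2,h_6): lcm = u²v⁵. S = 2u²v³ + u² + 2uv⁴.
  reduce S modulo (f_1, f_2, f_3, h_4, h_5, h_6, h_7, h_8, h_9):
  remainder -3v - 3 ≠ 0; add h_10 = -3v - 3 to the basis.

The other S-polynomials (S(f_2,f_3), S(f_2,h_4), S(f_3,h_4), S(f_3,h_5), S(f_1,h_6), S(f_3,h_6), S(h_4,h_6), S(h_5,h_6), S(f_1,h_7), S(f_2,h_7), S(f_3,h_7), S(h_4,h_7), S(h_5,h_7), S(h_6,h_7), S(f_1,h_8), S(f_2,h_8), S(f_3,h_8), S(h_4,h_8), S(h_5,h_8), S(h_6,h_8), S(h_7,h_8), S(f_1,h_9), S(f_2,h_9), S(f_3,h_9), S(h_4,h_9), S(h_5,h_9), S(h_6,h_9), S(h_7,h_9), S(h_8,h_9), S(f_1,h_10), S(f_2,h_10), S(f_3,h_10), S(h_4,h_10), S(h_5,h_10), S(h_6,h_10), S(h_7,h_10), S(h_8,h_10), S(h_9,h_10)) all reduce to 0 modulo the current basis, so we have a Gröbner basis.
Inter-reduce: drop elements whose leading term is divisible by another's, tail-reduce, and make monic.
Reduced Gröbner basis: {u - 2, v + 1}.
Label its elements g_1 = u - 2, g_2 = v + 1.

Reduce p = 3uv + 2u - v³ - 3v² + v - 2 modulo G:
  leading term uv: subtract (3v)·g_1 from 3uv + 2u - v³ - 3v² + v - 2 → 2u - v³ - 3v² - 2
  leading term u: subtract (2)·g_1 from 2u - v³ - 3v² - 2 → -v³ - 3v² + 2
  leading term v³: subtract (-v²)·g_2 from -v³ - 3v² + 2 → -2v² + 2
  leading term v²: subtract (-2v)·g_2 from -2v² + 2 → 2v + 2
  leading term v: subtract (2)·g_2 from 2v + 2 → 0
  normal form = 0.
Since the normal form is 0, p ∈ I.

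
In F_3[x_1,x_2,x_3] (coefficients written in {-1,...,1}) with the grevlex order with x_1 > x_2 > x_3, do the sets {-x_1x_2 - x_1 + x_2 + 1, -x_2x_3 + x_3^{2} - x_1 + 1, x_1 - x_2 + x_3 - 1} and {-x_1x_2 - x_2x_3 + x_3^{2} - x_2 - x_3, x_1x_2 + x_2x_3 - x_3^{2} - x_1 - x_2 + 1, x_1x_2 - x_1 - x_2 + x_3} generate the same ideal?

No, the ideals differ.

Equality of ideals is decidable: compute both reduced Gröbner bases (unique for the ordering) and check whether they agree.
Buchberger on the first generating set:
f_1 = -x_1x_2 - x_1 + x_2 + 1, LT = x_1x_2.
f_2 = -x_2x_3 + x_3^{2} - x_1 + 1, LT = x_2x_3.
f_3 = x_1 - x_2 + x_3 - 1, LT = x_1.

S(f_1,f_3): lcm = x_1x_2. S = x_2^{2} - x_2x_3 + x_1 - 1.
  reduce S modulo (f_1, f_2, f_3):
  remainder x_2^{2} - x_3^{2} - x_2 + x_3 ≠ 0; add g_4 = x_2^{2} - x_3^{2} - x_2 + x_3 to the basis.

The other S-polynomials (S(f_1,f_2), S(f_2,f_3), S(f_1,g_4), S(f_2,g_4), S(f_3,g_4)) all reduce to 0 modulo the current basis, so we have a Gröbner basis.
Inter-reduce: drop elements whose leading term is divisible by another's, tail-reduce, and make monic.
Reduced Gröbner basis: {x_2^{2} - x_3^{2} - x_2 + x_3, x_2x_3 - x_3^{2} + x_2 - x_3, x_1 - x_2 + x_3 - 1}.

Buchberger on the second generating set:
h_1 = -x_1x_2 - x_2x_3 + x_3^{2} - x_2 - x_3, LT = x_1x_2.
h_2 = x_1x_2 + x_2x_3 - x_3^{2} - x_1 - x_2 + 1, LT = x_1x_2.
h_3 = x_1x_2 - x_1 - x_2 + x_3, LT = x_1x_2.

S(h_1,h_2): lcm = x_1x_2. S = x_1 - x_2 + x_3 - 1.
  reduce S modulo (h_1, h_2, h_3):
  remainder x_1 - x_2 + x_3 - 1 ≠ 0; add k_4 = x_1 - x_2 + x_3 - 1 to the basis.

S(h_1,h_3): lcm = x_1x_2. S = x_2x_3 - x_3^{2} + x_1 - x_2.
  reduce S modulo (h_1, h_2, h_3, k_4):
  remainder x_2x_3 - x_3^{2} - x_3 + 1 ≠ 0; add k_5 = x_2x_3 - x_3^{2} - x_3 + 1 to the basis.

S(h_1,k_4): lcm = x_1x_2. S = x_2^{2} - x_3^{2} - x_2 + x_3.
  reduce S modulo (h_1, h_2, h_3, k_4, k_5):
  remainder x_2^{2} - x_3^{2} - x_2 + x_3 ≠ 0; add k_6 = x_2^{2} - x_3^{2} - x_2 + x_3 to the basis.

S(h_1,k_5): lcm = x_1x_2x_3. S = x_1x_3^{2} + x_2x_3^{2} - x_3^{3} + x_1x_3 + x_2x_3 + x_3^{2} - x_1.
  reduce S modulo (h_1, h_2, h_3, k_4, k_5, k_6):
  remainder -x_3^{2} - x_2 - x_3 ≠ 0; add k_7 = -x_3^{2} - x_2 - x_3 to the basis.

The other S-polynomials (S(h_2,h_3), S(h_2,k_4), S(h_3,k_4), S(h_2,k_5), S(h_3,k_5), S(k_4,k_5), S(h_1,k_6), S(h_2,k_6), S(h_3,k_6), S(k_4,k_6), S(k_5,k_6), S(h_1,k_7), S(h_2,k_7), S(h_3,k_7), S(k_4,k_7), S(k_5,k_7), S(k_6,k_7)) all reduce to 0 modulo the current basis, so we have a Gröbner basis.
Inter-reduce: drop elements whose leading term is divisible by another's, tail-reduce, and make monic.
Reduced Gröbner basis: {x_2^{2} - x_3, x_2x_3 + x_2 + 1, x_3^{2} + x_2 + x_3, x_1 - x_2 + x_3 - 1}.

These differ, so the ideals are not equal.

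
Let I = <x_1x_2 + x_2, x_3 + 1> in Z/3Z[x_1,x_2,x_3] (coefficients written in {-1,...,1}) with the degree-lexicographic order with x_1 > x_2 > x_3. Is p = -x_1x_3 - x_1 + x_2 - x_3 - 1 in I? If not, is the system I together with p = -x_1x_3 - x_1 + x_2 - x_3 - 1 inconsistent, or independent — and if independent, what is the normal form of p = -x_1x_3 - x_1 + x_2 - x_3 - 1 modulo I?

-x_1x_3 - x_1 + x_2 - x_3 - 1 is independent of I; its normal form modulo I is x_2.

First compute the reduced Gröbner basis of I by Buchberger's algorithm.
f_1 = x_1x_2 + x_2, LT = x_1x_2.
f_2 = x_3 + 1, LT = x_3.

S(f_1,f_2): leading monomials are coprime, so the S-polynomial reduces to 0 (Buchberger's first criterion).
Every S-polynomial of the final basis reduces to 0, so we have a Gröbner basis.
Inter-reduce: drop elements whose leading term is divisible by another's, tail-reduce, and make monic.
Reduced Gröbner basis: {x_1x_2 + x_2, x_3 + 1}.
Label its elements g_1 = x_1x_2 + x_2, g_2 = x_3 + 1.

Reduce p = -x_1x_3 - x_1 + x_2 - x_3 - 1 modulo G:
  leading term x_1x_3: subtract (-x_1)·g_2 from -x_1x_3 - x_1 + x_2 - x_3 - 1 → x_2 - x_3 - 1
  leading term x_2: no divisor's leading term divides it; move x_2 to the remainder.
  leading term x_3: subtract (-1)·g_2 from -x_3 - 1 → 0
  normal form = x_2.
The normal form is nonzero, so p ∉ I. Since p minus its normal form lies in I, I + (p) = I + (r) where r = x_2; decide whether this ideal is the whole ring.
Run Buchberger on G together with r (pairs among the g_i already reduce to 0 since G is a Gröbner basis):
g_1 = x_1x_2 + x_2, LT = x_1x_2.
g_2 = x_3 + 1, LT = x_3.
r = x_2, LT = x_2.

S(g_1,g_2): leading monomials are coprime, so the S-polynomial reduces to 0 (Buchberger's first criterion).
S(g_1,r): lcm = x_1x_2. S = x_2.
  leading term x_2: subtract (1)·r from x_2 → 0
  remainder 0.

S(g_2,r): leading monomials are coprime, so the S-polynomial reduces to 0 (Buchberger's first criterion).
Every S-polynomial of the final basis reduces to 0, so we have a Gröbner basis.
Inter-reduce: drop elements whose leading term is divisible by another's, tail-reduce, and make monic.
Reduced Gröbner basis: {x_2, x_3 + 1}.
The reduced Gröbner basis of I + (p) is {x_2, x_3 + 1} ≠ {1}, a proper ideal, so the enlarged system stays consistent: p is independent of I, with normal form x_2.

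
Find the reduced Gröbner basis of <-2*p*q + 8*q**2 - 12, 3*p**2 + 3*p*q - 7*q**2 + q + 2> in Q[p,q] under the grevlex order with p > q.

G = {q**3 + 1/53*q**2 - 18/53*p - 88/53*q, p**2 + 5/3*q**2 + 1/3*q - 16/3, p*q - 4*q**2 + 6}

f_1 = -2*p*q + 8*q**2 - 12, LT = p*q.
f_2 = 3*p**2 + 3*p*q - 7*q**2 + q + 2, LT = p**2.

S(f_1,f_2): lcm = p**2*q. S = -5*p*q**2 + 7/3*q**3 - 1/3*q**2 + 6*p - 2/3*q.
  leading term p*q**2: subtract (5/2*q)·f_1 from -5*p*q**2 + 7/3*q**3 - 1/3*q**2 + 6*p - 2/3*q → -53/3*q**3 - 1/3*q**2 + 6*p + 88/3*q
  leading term q**3: no divisor's leading term divides it; move -53/3*q**3 to the remainder.
  leading term q**2: no divisor's leading term divides it; move -1/3*q**2 to the remainder.
  leading term p: no divisor's leading term divides it; move 6*p to the remainder.
  leading term q: no divisor's leading term divides it; move 88/3*q to the remainder.
  remainder -53/3*q**3 - 1/3*q**2 + 6*p + 88/3*q ≠ 0; add g_3 = -53/3*q**3 - 1/3*q**2 + 6*p + 88/3*q to the basis.

The other S-polynomials (S(f_1,g_3), S(f_2,g_3)) all reduce to 0 modulo the current basis, so we have a Gröbner basis.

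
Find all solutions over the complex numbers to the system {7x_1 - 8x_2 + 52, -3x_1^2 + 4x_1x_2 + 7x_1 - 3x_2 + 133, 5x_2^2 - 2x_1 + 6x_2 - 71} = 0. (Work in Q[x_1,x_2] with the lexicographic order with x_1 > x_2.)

{(-4, 3)}

Compute a lex Gröbner basis by Buchberger's algorithm.
f_1 = 7x_1 - 8x_2 + 52, LT = x_1.
f_2 = -3x_1^2 + 4x_1x_2 + 7x_1 - 3x_2 + 133, LT = x_1^2.
f_3 = -2x_1 + 5x_2^2 + 6x_2 - 71, LT = x_1.

S(f_1,f_2): lcm = x_1^2. S = 4/21x_1x_2 + 205/21x_1 - x_2 + 133/3.
  leading term x_1x_2: subtract (4/147x_2)·f_1 from 4/21x_1x_2 + 205/21x_1 - x_2 + 133/3 → 205/21x_1 + 32/147x_2^2 - 355/147x_2 + 133/3
  leading term x_1: subtract (205/147)·f_1 from 205/21x_1 + 32/147x_2^2 - 355/147x_2 + 133/3 → 32/147x_2^2 + 1285/147x_2 - 1381/49
  leading term x_2^2: no divisor's leading term divides it; move 32/147x_2^2 to the remainder.
  leading term x_2: no divisor's leading term divides it; move 1285/147x_2 to the remainder.
  leading term 1: no divisor's leading term divides it; move -1381/49 to the remainder.
  remainder 32/147x_2^2 + 1285/147x_2 - 1381/49 ≠ 0; add h_4 = 32/147x_2^2 + 1285/147x_2 - 1381/49 to the basis.

S(f_1,f_3): lcm = x_1. S = 5/2x_2^2 + 13/7x_2 - 393/14.
  leading term x_2^2: subtract (735/64)·h_4 from 5/2x_2^2 + 13/7x_2 - 393/14 → -44143/448x_2 + 132429/448
  leading term x_2: no divisor's leading term divides it; move -44143/448x_2 to the remainder.
  leading term 1: no divisor's leading term divides it; move 132429/448 to the remainder.
  remainder -44143/448x_2 + 132429/448 ≠ 0; add h_5 = -44143/448x_2 + 132429/448 to the basis.

S(f_2,f_3): lcm = x_1^2. S = 5/2x_1x_2^2 + 5/3x_1x_2 - 227/6x_1 + x_2 - 133/3.
  leading term x_1x_2^2: subtract (5/14x_2^2)·f_1 from 5/2x_1x_2^2 + 5/3x_1x_2 - 227/6x_1 + x_2 - 133/3 → 5/3x_1x_2 - 227/6x_1 + 20/7x_2^3 - 130/7x_2^2 + x_2 - 133/3
  leading term x_1x_2: subtract (5/21x_2)·f_1 from 5/3x_1x_2 - 227/6x_1 + 20/7x_2^3 - 130/7x_2^2 + x_2 - 133/3 → -227/6x_1 + 20/7x_2^3 - 50/3x_2^2 - 239/21x_2 - 133/3
  leading term x_1: subtract (-227/42)·f_1 from -227/6x_1 + 20/7x_2^3 - 50/3x_2^2 - 239/21x_2 - 133/3 → 20/7x_2^3 - 50/3x_2^2 - 1147/21x_2 + 1657/7
  leading term x_2^3: subtract (105/8x_2)·h_4 from 20/7x_2^3 - 50/3x_2^2 - 1147/21x_2 + 1657/7 → -22075/168x_2^2 + 7567/24x_2 + 1657/7
  leading term x_2^2: subtract (-154525/256)·h_4 from -22075/168x_2^2 + 7567/24x_2 + 1657/7 → 10020461/1792x_2 - 30061383/1792
  leading term x_2: subtract (-227/4)·h_5 from 10020461/1792x_2 - 30061383/1792 → 0
  remainder 0.

S(f_1,h_4): leading monomials are coprime, so the S-polynomial reduces to 0 (Buchberger's first criterion).
S(f_2,h_4): leading monomials are coprime, so the S-polynomial reduces to 0 (Buchberger's first criterion).
S(f_3,h_4): leading monomials are coprime, so the S-polynomial reduces to 0 (Buchberger's first criterion).
S(f_1,h_5): leading monomials are coprime, so the S-polynomial reduces to 0 (Buchberger's first criterion).
S(f_2,h_5): leading monomials are coprime, so the S-polynomial reduces to 0 (Buchberger's first criterion).
S(f_3,h_5): leading monomials are coprime, so the S-polynomial reduces to 0 (Buchberger's first criterion).
S(h_4,h_5): lcm = x_2^2. S = 1381/32x_2 - 4143/32.
  leading term x_2: subtract (-19334/44143)·h_5 from 1381/32x_2 - 4143/32 → 0
  remainder 0.

Every S-polynomial of the final basis reduces to 0, so we have a Gröbner basis.
Inter-reduce: drop elements whose leading term is divisible by another's, tail-reduce, and make monic.
Reduced Gröbner basis: {x_1 + 4, x_2 - 3}.

A lex Gröbner basis eliminates variables successively. Here x_2 - 3 depends only on x_2, with roots {3}; lifting each root through the earlier basis elements recovers the full solutions.
  x_2 = 3: the earlier basis element becomes x_1 + 4 = 0, giving x_1 = -4 — point (-4, 3).
Check: every point annihilates each of the original generators.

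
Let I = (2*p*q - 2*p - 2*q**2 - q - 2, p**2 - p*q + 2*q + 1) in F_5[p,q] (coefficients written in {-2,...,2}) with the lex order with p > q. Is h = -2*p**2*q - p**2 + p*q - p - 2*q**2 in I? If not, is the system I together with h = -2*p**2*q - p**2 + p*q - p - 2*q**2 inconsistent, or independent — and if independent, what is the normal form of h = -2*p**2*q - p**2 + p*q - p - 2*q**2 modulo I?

-2*p**2*q - p**2 + p*q - p - 2*q**2 is independent of I; its normal form modulo I is 2*p + q + 1.

First compute the reduced Gröbner basis of I by Buchberger's algorithm.
f_1 = 2*p*q - 2*p - 2*q**2 - q - 2, LT = p*q.
f_2 = p**2 - p*q + 2*q + 1, LT = p**2.

S(f_1,f_2): lcm = p**2*q. S = -p**2 + 2*p*q - p - 2*q**2 - q.
  reduce S modulo (f_1, f_2):
  remainder -q**2 - q + 2 ≠ 0; add k_3 = -q**2 - q + 2 to the basis.

The other S-polynomials (S(f_1,k_3), S(f_2,k_3)) all reduce to 0 modulo the current basis, so we have a Gröbner basis.
Inter-reduce: drop elements whose leading term is divisible by another's, tail-reduce, and make monic.
Reduced Gröbner basis: {p**2 - p - 2, p*q - p - 2*q + 2, q**2 + q - 2}.
Label its elements g_1 = p**2 - p - 2, g_2 = p*q - p - 2*q + 2, g_3 = q**2 + q - 2.

Reduce h = -2*p**2*q - p**2 + p*q - p - 2*q**2 modulo G:
  leading term p**2*q: subtract (-2*q)·g_1 from -2*p**2*q - p**2 + p*q - p - 2*q**2 → -p**2 - p*q - p - 2*q**2 + q
  leading term p**2: subtract (-1)·g_1 from -p**2 - p*q - p - 2*q**2 + q → -p*q - 2*p - 2*q**2 + q - 2
  leading term p*q: subtract (-1)·g_2 from -p*q - 2*p - 2*q**2 + q - 2 → 2*p - 2*q**2 - q
  leading term p: no divisor's leading term divides it; move 2*p to the remainder.
  leading term q**2: subtract (-2)·g_3 from -2*q**2 - q → q + 1
  leading term q: no divisor's leading term divides it; move q to the remainder.
  leading term 1: no divisor's leading term divides it; move 1 to the remainder.
  normal form = 2*p + q + 1.
The normal form is nonzero, so h ∉ I. Since h minus its normal form lies in I, I + (h) = I + (r) where r = 2*p + q + 1; decide whether this ideal is the whole ring.
Run Buchberger on G together with r (pairs among the g_i already reduce to 0 since G is a Gröbner basis):
g_1 = p**2 - p - 2, LT = p**2.
g_2 = p*q - p - 2*q + 2, LT = p*q.
g_3 = q**2 + q - 2, LT = q**2.
r = 2*p + q + 1, LT = p.

S(g_2,r): lcm = p*q. S = -p + 2*q**2 + 2.
  reduce S modulo (g_1, g_2, g_3, r):
  remainder q - 1 ≠ 0; add m_5 = q - 1 to the basis.

The other S-polynomials (S(g_1,g_2), S(g_1,g_3), S(g_1,r), S(g_2,g_3), S(g_3,r), S(g_1,m_5), S(g_2,m_5), S(g_3,m_5), S(r,m_5)) all reduce to 0 modulo the current basis, so we have a Gröbner basis.
Inter-reduce: drop elements whose leading term is divisible by another's, tail-reduce, and make monic.
Reduced Gröbner basis: {p + 1, q - 1}.
The reduced Gröbner basis of I + (h) is {p + 1, q - 1} ≠ {1}, a proper ideal, so the enlarged system stays consistent: h is independent of I, with normal form 2*p + q + 1.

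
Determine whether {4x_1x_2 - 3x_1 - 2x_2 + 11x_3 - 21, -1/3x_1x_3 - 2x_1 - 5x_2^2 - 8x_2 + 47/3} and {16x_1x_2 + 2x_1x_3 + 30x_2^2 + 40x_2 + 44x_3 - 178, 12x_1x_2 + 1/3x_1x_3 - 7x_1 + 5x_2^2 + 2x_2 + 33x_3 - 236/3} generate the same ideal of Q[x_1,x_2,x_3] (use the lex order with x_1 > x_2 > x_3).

Yes, the ideals are equal.

Since reduced Gröbner bases are canonical representatives of ideals under a given ordering, it suffices to compute and compare them.
Buchberger on the first generating set:
f_1 = 4x_1x_2 - 3x_1 - 2x_2 + 11x_3 - 21, LT = x_1x_2.
f_2 = -1/3x_1x_3 - 2x_1 - 5x_2^2 - 8x_2 + 47/3, LT = x_1x_3.

S(f_1,f_2): lcm = x_1x_2x_3. S = -6x_1x_2 - 3/4x_1x_3 - 15x_2^3 - 24x_2^2 - 1/2x_2x_3 + 47x_2 + 11/4x_3^2 - 21/4x_3.
  leading term x_1x_2: subtract (-3/2)·f_1 from -6x_1x_2 - 3/4x_1x_3 - 15x_2^3 - 24x_2^2 - 1/2x_2x_3 + 47x_2 + 11/4x_3^2 - 21/4x_3 → -3/4x_1x_3 - 9/2x_1 - 15x_2^3 - 24x_2^2 - 1/2x_2x_3 + 44x_2 + 11/4x_3^2 + 45/4x_3 - 63/2
  leading term x_1x_3: subtract (9/4)·f_2 from -3/4x_1x_3 - 9/2x_1 - 15x_2^3 - 24x_2^2 - 1/2x_2x_3 + 44x_2 + 11/4x_3^2 + 45/4x_3 - 63/2 → -15x_2^3 - 51/4x_2^2 - 1/2x_2x_3 + 62x_2 + 11/4x_3^2 + 45/4x_3 - 267/4
  leading term x_2^3: no divisor's leading term divides it; move -15x_2^3 to the remainder.
  leading term x_2^2: no divisor's leading term divides it; move -51/4x_2^2 to the remainder.
  leading term x_2x_3: no divisor's leading term divides it; move -1/2x_2x_3 to the remainder.
  leading term x_2: no divisor's leading term divides it; move 62x_2 to the remainder.
  leading term x_3^2: no divisor's leading term divides it; move 11/4x_3^2 to the remainder.
  leading term x_3: no divisor's leading term divides it; move 45/4x_3 to the remainder.
  leading term 1: no divisor's leading term divides it; move -267/4 to the remainder.
  remainder -15x_2^3 - 51/4x_2^2 - 1/2x_2x_3 + 62x_2 + 11/4x_3^2 + 45/4x_3 - 267/4 ≠ 0; add g_3 = -15x_2^3 - 51/4x_2^2 - 1/2x_2x_3 + 62x_2 + 11/4x_3^2 + 45/4x_3 - 267/4 to the basis.

The other S-polynomials (S(f_1,g_3), S(f_2,g_3)) all reduce to 0 modulo the current basis, so we have a Gröbner basis.
Inter-reduce: drop elements whose leading term is divisible by another's, tail-reduce, and make monic.
Reduced Gröbner basis: {x_1x_2 - 3/4x_1 - 1/2x_2 + 11/4x_3 - 21/4, x_1x_3 + 6x_1 + 15x_2^2 + 24x_2 - 47, x_2^3 + 17/20x_2^2 + 1/30x_2x_3 - 62/15x_2 - 11/60x_3^2 - 3/4x_3 + 89/20}.

Buchberger on the second generating set:
h_1 = 16x_1x_2 + 2x_1x_3 + 30x_2^2 + 40x_2 + 44x_3 - 178, LT = x_1x_2.
h_2 = 12x_1x_2 + 1/3x_1x_3 - 7x_1 + 5x_2^2 + 2x_2 + 33x_3 - 236/3, LT = x_1x_2.

S(h_1,h_2): lcm = x_1x_2. S = 7/72x_1x_3 + 7/12x_1 + 35/24x_2^2 + 7/3x_2 - 329/72.
  leading term x_1x_3: no divisor's leading term divides it; move 7/72x_1x_3 to the remainder.
  leading term x_1: no divisor's leading term divides it; move 7/12x_1 to the remainder.
  leading term x_2^2: no divisor's leading term divides it; move 35/24x_2^2 to the remainder.
  leading term x_2: no divisor's leading term divides it; move 7/3x_2 to the remainder.
  leading term 1: no divisor's leading term divides it; move -329/72 to the remainder.
  remainder 7/72x_1x_3 + 7/12x_1 + 35/24x_2^2 + 7/3x_2 - 329/72 ≠ 0; add k_3 = 7/72x_1x_3 + 7/12x_1 + 35/24x_2^2 + 7/3x_2 - 329/72 to the basis.

S(h_1,k_3): lcm = x_1x_2x_3. S = -6x_1x_2 + 1/8x_1x_3^2 - 15x_2^3 + 15/8x_2^2x_3 - 24x_2^2 + 5/2x_2x_3 + 47x_2 + 11/4x_3^2 - 89/8x_3.
  leading term x_1x_2: subtract (-3/8)·h_1 from -6x_1x_2 + 1/8x_1x_3^2 - 15x_2^3 + 15/8x_2^2x_3 - 24x_2^2 + 5/2x_2x_3 + 47x_2 + 11/4x_3^2 - 89/8x_3 → 1/8x_1x_3^2 + 3/4x_1x_3 - 15x_2^3 + 15/8x_2^2x_3 - 51/4x_2^2 + 5/2x_2x_3 + 62x_2 + 11/4x_3^2 + 43/8x_3 - 267/4
  leading term x_1x_3^2: subtract (9/7x_3)·k_3 from 1/8x_1x_3^2 + 3/4x_1x_3 - 15x_2^3 + 15/8x_2^2x_3 - 51/4x_2^2 + 5/2x_2x_3 + 62x_2 + 11/4x_3^2 + 43/8x_3 - 267/4 → -15x_2^3 - 51/4x_2^2 - 1/2x_2x_3 + 62x_2 + 11/4x_3^2 + 45/4x_3 - 267/4
  leading term x_2^3: no divisor's leading term divides it; move -15x_2^3 to the remainder.
  leading term x_2^2: no divisor's leading term divides it; move -51/4x_2^2 to the remainder.
  leading term x_2x_3: no divisor's leading term divides it; move -1/2x_2x_3 to the remainder.
  leading term x_2: no divisor's leading term divides it; move 62x_2 to the remainder.
  leading term x_3^2: no divisor's leading term divides it; move 11/4x_3^2 to the remainder.
  leading term x_3: no divisor's leading term divides it; move 45/4x_3 to the remainder.
  leading term 1: no divisor's leading term divides it; move -267/4 to the remainder.
  remainder -15x_2^3 - 51/4x_2^2 - 1/2x_2x_3 + 62x_2 + 11/4x_3^2 + 45/4x_3 - 267/4 ≠ 0; add k_4 = -15x_2^3 - 51/4x_2^2 - 1/2x_2x_3 + 62x_2 + 11/4x_3^2 + 45/4x_3 - 267/4 to the basis.

The other S-polynomials (S(h_2,k_3), S(h_1,k_4), S(h_2,k_4), S(k_3,k_4)) all reduce to 0 modulo the current basis, so we have a Gröbner basis.
Inter-reduce: drop elements whose leading term is divisible by another's, tail-reduce, and make monic.
Reduced Gröbner basis: {x_1x_2 - 3/4x_1 - 1/2x_2 + 11/4x_3 - 21/4, x_1x_3 + 6x_1 + 15x_2^2 + 24x_2 - 47, x_2^3 + 17/20x_2^2 + 1/30x_2x_3 - 62/15x_2 - 11/60x_3^2 - 3/4x_3 + 89/20}.

Same reduced basis, so the two generating sets span the same ideal.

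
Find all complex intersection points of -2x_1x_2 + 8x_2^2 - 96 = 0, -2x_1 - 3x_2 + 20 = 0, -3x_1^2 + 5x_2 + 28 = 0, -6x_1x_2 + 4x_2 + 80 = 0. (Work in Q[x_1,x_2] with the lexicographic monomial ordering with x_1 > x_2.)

Compute a lex Gröbner basis by Buchberger's algorithm.
f_1 = -2x_1x_2 + 8x_2^2 - 96, LT = x_1x_2.
f_2 = -2x_1 - 3x_2 + 20, LT = x_1.
f_3 = -3x_1^2 + 5x_2 + 28, LT = x_1^2.
f_4 = -6x_1x_2 + 4x_2 + 80, LT = x_1x_2.

S(f_1,f_2): lcm = x_1x_2. S = -11/2x_2^2 + 10x_2 + 48.
  leading term x_2^2: no divisor's leading term divides it; move -11/2x_2^2 to the remainder.
  leading term x_2: no divisor's leading term divides it; move 10x_2 to the remainder.
  leading term 1: no divisor's leading term divides it; move 48 to the remainder.
  remainder -11/2x_2^2 + 10x_2 + 48 ≠ 0; add h_5 = -11/2x_2^2 + 10x_2 + 48 to the basis.

S(f_1,f_3): lcm = x_1^2x_2. S = -4x_1x_2^2 + 48x_1 + 5/3x_2^2 + 28/3x_2.
  leading term x_1x_2^2: subtract (2x_2)·f_1 from -4x_1x_2^2 + 48x_1 + 5/3x_2^2 + 28/3x_2 → 48x_1 - 16x_2^3 + 5/3x_2^2 + 604/3x_2
  leading term x_1: subtract (-24)·f_2 from 48x_1 - 16x_2^3 + 5/3x_2^2 + 604/3x_2 → -16x_2^3 + 5/3x_2^2 + 388/3x_2 + 480
  leading term x_2^3: subtract (32/11x_2)·h_5 from -16x_2^3 + 5/3x_2^2 + 388/3x_2 + 480 → -905/33x_2^2 - 340/33x_2 + 480
  leading term x_2^2: subtract (1810/363)·h_5 from -905/33x_2^2 - 340/33x_2 + 480 → -7280/121x_2 + 29120/121
  leading term x_2: no divisor's leading term divides it; move -7280/121x_2 to the remainder.
  leading term 1: no divisor's leading term divides it; move 29120/121 to the remainder.
  remainder -7280/121x_2 + 29120/121 ≠ 0; add h_6 = -7280/121x_2 + 29120/121 to the basis.

The other S-polynomials (S(f_1,f_4), S(f_2,f_3), S(f_2,f_4), S(f_3,f_4), S(f_1,h_5), S(f_2,h_5), S(f_3,h_5), S(f_4,h_5), S(f_1,h_6), S(f_2,h_6), S(f_3,h_6), S(f_4,h_6), S(h_5,h_6)) all reduce to 0 modulo the current basis, so we have a Gröbner basis.
Inter-reduce: drop elements whose leading term is divisible by another's, tail-reduce, and make monic.
Reduced Gröbner basis: {x_1 - 4, x_2 - 4}.

A lex Gröbner basis eliminates variables successively. Here x_2 - 4 depends only on x_2, with roots {4}; lifting each root through the earlier basis elements recovers the full solutions.
  x_2 = 4: the earlier basis element becomes x_1 - 4 = 0, giving x_1 = 4 — point (4, 4).

{(4, 4)}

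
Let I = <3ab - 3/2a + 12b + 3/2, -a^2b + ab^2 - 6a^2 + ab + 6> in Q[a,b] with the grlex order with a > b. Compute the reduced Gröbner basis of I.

Buchberger's algorithm terminates because the ascending chain of leading-term ideals stabilizes.

f_1 = 3ab - 3/2a + 12b + 3/2, LT = ab.
f_2 = -a^2b + ab^2 - 6a^2 + ab + 6, LT = a^2b.

S(f_1,f_2): lcm = a^2b. S = ab^2 - 13/2a^2 + 5ab + 1/2a + 6.
  leading term ab^2: subtract (1/3b)·f_1 from ab^2 - 13/2a^2 + 5ab + 1/2a + 6 → -13/2a^2 + 11/2ab - 4b^2 + 1/2a - 1/2b + 6
  leading term a^2: no divisor's leading term divides it; move -13/2a^2 to the remainder.
  leading term ab: subtract (11/6)·f_1 from 11/2ab - 4b^2 + 1/2a - 1/2b + 6 → -4b^2 + 13/4a - 45/2b + 13/4
  leading term b^2: no divisor's leading term divides it; move -4b^2 to the remainder.
  leading term a: no divisor's leading term divides it; move 13/4a to the remainder.
  leading term b: no divisor's leading term divides it; move -45/2b to the remainder.
  leading term 1: no divisor's leading term divides it; move 13/4 to the remainder.
  remainder -13/2a^2 - 4b^2 + 13/4a - 45/2b + 13/4 ≠ 0; add g_3 = -13/2a^2 - 4b^2 + 13/4a - 45/2b + 13/4 to the basis.

S(f_1,g_3): lcm = a^2b. S = -8/13b^3 - 1/2a^2 + 9/2ab - 45/13b^2 + 1/2a + 1/2b.
  leading term b^3: no divisor's leading term divides it; move -8/13b^3 to the remainder.
  leading term a^2: subtract (1/13)·g_3 from -1/2a^2 + 9/2ab - 45/13b^2 + 1/2a + 1/2b → 9/2ab - 41/13b^2 + 1/4a + 29/13b - 1/4
  leading term ab: subtract (3/2)·f_1 from 9/2ab - 41/13b^2 + 1/4a + 29/13b - 1/4 → -41/13b^2 + 5/2a - 205/13b - 5/2
  leading term b^2: no divisor's leading term divides it; move -41/13b^2 to the remainder.
  leading term a: no divisor's leading term divides it; move 5/2a to the remainder.
  leading term b: no divisor's leading term divides it; move -205/13b to the remainder.
  leading term 1: no divisor's leading term divides it; move -5/2 to the remainder.
  remainder -8/13b^3 - 41/13b^2 + 5/2a - 205/13b - 5/2 ≠ 0; add g_4 = -8/13b^3 - 41/13b^2 + 5/2a - 205/13b - 5/2 to the basis.

The other S-polynomials (S(f_2,g_3), S(f_1,g_4), S(f_2,g_4), S(g_3,g_4)) all reduce to 0 modulo the current basis, so we have a Gröbner basis.
Inter-reduce: drop elements whose leading term is divisible by another's, tail-reduce, and make monic.

G = {b^3 + 41/8b^2 - 65/16a + 205/8b + 65/16, a^2 + 8/13b^2 - 1/2a + 45/13b - 1/2, ab - 1/2a + 4b + 1/2}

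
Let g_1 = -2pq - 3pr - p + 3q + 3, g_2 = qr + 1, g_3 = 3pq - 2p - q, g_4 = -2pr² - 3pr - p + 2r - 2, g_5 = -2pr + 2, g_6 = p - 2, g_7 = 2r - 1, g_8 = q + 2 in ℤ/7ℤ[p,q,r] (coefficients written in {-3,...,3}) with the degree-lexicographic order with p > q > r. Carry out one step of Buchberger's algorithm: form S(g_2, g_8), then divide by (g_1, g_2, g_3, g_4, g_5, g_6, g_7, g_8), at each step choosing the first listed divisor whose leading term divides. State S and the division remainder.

lcm(LM(g_2), LM(g_8)) = qr.
S = (lcm/LT(g_2))·g_2 − (lcm/LT(g_8))·g_8 = -2r + 1.
Reduce S modulo (g_1, g_2, g_3, g_4, g_5, g_6, g_7, g_8) in that order:
  leading term r: subtract (-1)·g_7 from -2r + 1 → 0
The remainder is 0, so this S-polynomial contributes no new basis element.
This is the inner loop of Buchberger's algorithm — each nonzero remainder becomes a new basis element.

S(g_2, g_8) = -2r + 1; remainder on division = 0.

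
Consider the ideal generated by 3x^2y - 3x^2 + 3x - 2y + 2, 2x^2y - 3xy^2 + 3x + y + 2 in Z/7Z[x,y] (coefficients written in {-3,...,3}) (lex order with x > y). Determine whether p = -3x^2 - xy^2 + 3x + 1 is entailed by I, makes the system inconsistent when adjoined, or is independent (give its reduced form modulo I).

First compute the reduced Gröbner basis of I by Buchberger's algorithm.
f_1 = 3x^2y - 3x^2 + 3x - 2y + 2, LT = x^2y.
f_2 = 2x^2y - 3xy^2 + 3x + y + 2, LT = x^2y.

S(f_1,f_2): lcm = x^2y. S = -x^2 - 2xy^2 + 3x + 2.
  reduce S modulo (f_1, f_2):
  remainder -x^2 - 2xy^2 + 3x + 2 ≠ 0; add h_3 = -x^2 - 2xy^2 + 3x + 2 to the basis.

S(f_1,h_3): lcm = x^2y. S = -x^2 - 2xy^3 + 3xy + x - y + 3.
  reduce S modulo (f_1, f_2, h_3):
  remainder -2xy^3 + 2xy^2 + 3xy - 2x - y + 1 ≠ 0; add h_4 = -2xy^3 + 2xy^2 + 3xy - 2x - y + 1 to the basis.

S(f_1,h_4): lcm = x^2y^3. S = -2x^2y - x^2 + xy^2 + 3xy - 3x - 3y^3 + 3y^2.
  reduce S modulo (f_1, f_2, h_3, h_4):
  remainder 3xy - 3x - 3y^3 + 3y^2 + y ≠ 0; add h_5 = 3xy - 3x - 3y^3 + 3y^2 + y to the basis.

S(h_4,h_5): lcm = xy^3. S = 2xy + x + y^5 - y^4 + 2y^3 - 3y + 3.
  reduce S modulo (f_1, f_2, h_3, h_4, h_5):
  remainder 3x + y^5 - y^4 - 3y^3 - 2y^2 + y + 3 ≠ 0; add h_6 = 3x + y^5 - y^4 - 3y^3 - 2y^2 + y + 3 to the basis.

S(h_4,h_6): lcm = xy^3. S = -xy^2 + 2xy + x + 2y^8 - 2y^7 + y^6 + 3y^5 + 2y^4 - y^3 - 3y + 3.
  reduce S modulo (f_1, f_2, h_3, h_4, h_5, h_6):
  remainder 2y^8 - 2y^7 + y^6 - 3y^4 + 3y^3 + 3y^2 + 3y + 1 ≠ 0; add h_7 = 2y^8 - 2y^7 + y^6 - 3y^4 + 3y^3 + 3y^2 + 3y + 1 to the basis.

S(h_5,h_6): lcm = xy. S = -x + 2y^6 - 2y^5 + y^4 + 2y^3 + 3y^2 - 3y.
  reduce S modulo (f_1, f_2, h_3, h_4, h_5, h_6, h_7):
  remainder 2y^6 + 3y^5 + 3y^4 + y^3 + 2y + 1 ≠ 0; add h_8 = 2y^6 + 3y^5 + 3y^4 + y^3 + 2y + 1 to the basis.

The other S-polynomials (S(f_2,h_3), S(f_2,h_4), S(h_3,h_4), S(f_1,h_5), S(f_2,h_5), S(h_3,h_5), S(f_1,h_6), S(f_2,h_6), S(h_3,h_6), S(f_1,h_7), S(f_2,h_7), S(h_3,h_7), S(h_4,h_7), S(h_5,h_7), S(h_6,h_7), S(f_1,h_8), S(f_2,h_8), S(h_3,h_8), S(h_4,h_8), S(h_5,h_8), S(h_6,h_8), S(h_7,h_8)) all reduce to 0 modulo the current basis, so we have a Gröbner basis.
Inter-reduce: drop elements whose leading term is divisible by another's, tail-reduce, and make monic.
Reduced Gröbner basis: {x - 2y^5 + 2y^4 - y^3 - 3y^2 - 2y + 1, y^6 - 2y^5 - 2y^4 - 3y^3 + y - 3}.
Label its elements g_1 = x - 2y^5 + 2y^4 - y^3 - 3y^2 - 2y + 1, g_2 = y^6 - 2y^5 - 2y^4 - 3y^3 + y - 3.

Reduce p = -3x^2 - xy^2 + 3x + 1 modulo G:
  leading term x^2: subtract (-3x)·g_1 from -3x^2 - xy^2 + 3x + 1 → xy^5 - xy^4 - 3xy^3 - 3xy^2 + xy - x + 1
  leading term xy^5: subtract (y^5)·g_1 from xy^5 - xy^4 - 3xy^3 - 3xy^2 + xy - x + 1 → -xy^4 - 3xy^3 - 3xy^2 + xy - x + 2y^10 - 2y^9 + y^8 + 3y^7 + 2y^6 - y^5 + 1
  leading term xy^4: subtract (-y^4)·g_1 from -xy^4 - 3xy^3 - 3xy^2 + xy - x + 2y^10 - 2y^9 + y^8 + 3y^7 + 2y^6 - y^5 + 1 → -3xy^3 - 3xy^2 + xy - x + 2y^10 + 3y^9 + 3y^8 + 2y^7 - y^6 - 3y^5 + y^4 + 1
  leading term xy^3: subtract (-3y^3)·g_1 from -3xy^3 - 3xy^2 + xy - x + 2y^10 + 3y^9 + 3y^8 + 2y^7 - y^6 - 3y^5 + y^4 + 1 → -3xy^2 + xy - x + 2y^10 + 3y^9 - 3y^8 + y^7 + 3y^6 + 2y^5 + 2y^4 + 3y^3 + 1
  leading term xy^2: subtract (-3y^2)·g_1 from -3xy^2 + xy - x + 2y^10 + 3y^9 - 3y^8 + y^7 + 3y^6 + 2y^5 + 2y^4 + 3y^3 + 1 → xy - x + 2y^10 + 3y^9 - 3y^8 + 2y^7 + 2y^6 - y^5 - 3y^3 + 3y^2 + 1
  leading term xy: subtract (y)·g_1 from xy - x + 2y^10 + 3y^9 - 3y^8 + 2y^7 + 2y^6 - y^5 - 3y^3 + 3y^2 + 1 → -x + 2y^10 + 3y^9 - 3y^8 + 2y^7 - 3y^6 - 3y^5 + y^4 - 2y^2 - y + 1
  leading term x: subtract (-1)·g_1 from -x + 2y^10 + 3y^9 - 3y^8 + 2y^7 - 3y^6 - 3y^5 + y^4 - 2y^2 - y + 1 → 2y^10 + 3y^9 - 3y^8 + 2y^7 - 3y^6 + 2y^5 + 3y^4 - y^3 + 2y^2 - 3y + 2
  leading term y^10: subtract (2y^4)·g_2 from 2y^10 + 3y^9 - 3y^8 + 2y^7 - 3y^6 + 2y^5 + 3y^4 - y^3 + 2y^2 - 3y + 2 → y^8 + y^7 - 3y^6 + 2y^4 - y^3 + 2y^2 - 3y + 2
  leading term y^8: subtract (y^2)·g_2 from y^8 + y^7 - 3y^6 + 2y^4 - y^3 + 2y^2 - 3y + 2 → 3y^7 - y^6 + 3y^5 + 2y^4 - 2y^3 - 2y^2 - 3y + 2
  leading term y^7: subtract (3y)·g_2 from 3y^7 - y^6 + 3y^5 + 2y^4 - 2y^3 - 2y^2 - 3y + 2 → -2y^6 + 2y^5 - 3y^4 - 2y^3 + 2y^2 - y + 2
  leading term y^6: subtract (-2)·g_2 from -2y^6 + 2y^5 - 3y^4 - 2y^3 + 2y^2 - y + 2 → -2y^5 - y^3 + 2y^2 + y + 3
  leading term y^5: no divisor's leading term divides it; move -2y^5 to the remainder.
  leading term y^3: no divisor's leading term divides it; move -y^3 to the remainder.
  leading term y^2: no divisor's leading term divides it; move 2y^2 to the remainder.
  leading term y: no divisor's leading term divides it; move y to the remainder.
  leading term 1: no divisor's leading term divides it; move 3 to the remainder.
  normal form = -2y^5 - y^3 + 2y^2 + y + 3.
The normal form is nonzero, so p ∉ I. Since p minus its normal form lies in I, I + (p) = I + (r) where r = -2y^5 - y^3 + 2y^2 + y + 3; decide whether this ideal is the whole ring.
Run Buchberger on G together with r (pairs among the g_i already reduce to 0 since G is a Gröbner basis):
g_1 = x - 2y^5 + 2y^4 - y^3 - 3y^2 - 2y + 1, LT = x.
g_2 = y^6 - 2y^5 - 2y^4 - 3y^3 + y - 3, LT = y^6.
r = -2y^5 - y^3 + 2y^2 + y + 3, LT = y^5.

S(g_2,r): lcm = y^6. S = -2y^5 + y^4 - 2y^3 - 3y^2 - y - 3.
  reduce S modulo (g_1, g_2, r):
  remainder y^4 - y^3 + 2y^2 - 2y + 1 ≠ 0; add m_4 = y^4 - y^3 + 2y^2 - 2y + 1 to the basis.

S(g_2,m_4): lcm = y^6. S = -y^5 + 3y^4 - y^3 - y^2 + y - 3.
  reduce S modulo (g_1, g_2, r, m_4):
  remainder -y^3 - y^2 + 3y + 3 ≠ 0; add m_5 = -y^3 - y^2 + 3y + 3 to the basis.

S(r,m_4): lcm = y^5. S = y^4 + 2y^3 + y^2 + 2y + 2.
  reduce S modulo (g_1, g_2, r, m_4, m_5):
  remainder 3y^2 - y + 3 ≠ 0; add m_6 = 3y^2 - y + 3 to the basis.

S(g_2,m_5): lcm = y^6. S = -3y^5 + y^4 + y - 3.
  reduce S modulo (g_1, g_2, r, m_4, m_5, m_6):
  remainder 3y + 3 ≠ 0; add m_7 = 3y + 3 to the basis.

The other S-polynomials (S(g_1,g_2), S(g_1,r), S(g_1,m_4), S(g_1,m_5), S(r,m_5), S(m_4,m_5), S(g_1,m_6), S(g_2,m_6), S(r,m_6), S(m_4,m_6), S(m_5,m_6), S(g_1,m_7), S(g_2,m_7), S(r,m_7), S(m_4,m_7), S(m_5,m_7), S(m_6,m_7)) all reduce to 0 modulo the current basis, so we have a Gröbner basis.
Inter-reduce: drop elements whose leading term is divisible by another's, tail-reduce, and make monic.
Reduced Gröbner basis: {x - 2, y + 1}.
The reduced Gröbner basis of I + (p) is {x - 2, y + 1} ≠ {1}, a proper ideal, so the enlarged system stays consistent: p is independent of I, with normal form -2y^5 - y^3 + 2y^2 + y + 3.

-3x^2 - xy^2 + 3x + 1 is independent of I; its normal form modulo I is -2y^5 - y^3 + 2y^2 + y + 3.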